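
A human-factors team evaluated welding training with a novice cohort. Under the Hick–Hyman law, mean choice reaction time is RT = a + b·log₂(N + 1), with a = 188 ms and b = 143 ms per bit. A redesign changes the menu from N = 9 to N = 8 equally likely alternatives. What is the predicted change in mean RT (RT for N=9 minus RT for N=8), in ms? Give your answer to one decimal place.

RT(9) = 188 + 143·log₂(10) = 188 + 143·3.3219 = 663.0317 ms.
RT(8) = 188 + 143·log₂(9) = 188 + 143·3.1699 = 641.2957 ms.
Difference = 663.0317 − 641.2957 = 21.7360 ≈ 21.7 ms.

21.7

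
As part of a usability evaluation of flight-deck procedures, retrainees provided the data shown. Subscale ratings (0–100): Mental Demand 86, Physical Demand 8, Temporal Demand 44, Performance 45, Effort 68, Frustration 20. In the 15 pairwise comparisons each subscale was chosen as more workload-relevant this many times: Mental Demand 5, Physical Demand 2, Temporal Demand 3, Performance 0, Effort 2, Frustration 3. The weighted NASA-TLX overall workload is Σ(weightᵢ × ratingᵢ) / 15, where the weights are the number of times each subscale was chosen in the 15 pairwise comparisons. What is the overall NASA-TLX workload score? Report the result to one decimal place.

51.6

The tallies are the weights (they sum to 15).
Weighted sum = 5·86 + 2·8 + 3·44 + 0·45 + 2·68 + 3·20
            = 430 + 16 + 132 + 0 + 136 + 60 = 774.
Overall workload = 774 / 15 = 51.6000 ≈ 51.6.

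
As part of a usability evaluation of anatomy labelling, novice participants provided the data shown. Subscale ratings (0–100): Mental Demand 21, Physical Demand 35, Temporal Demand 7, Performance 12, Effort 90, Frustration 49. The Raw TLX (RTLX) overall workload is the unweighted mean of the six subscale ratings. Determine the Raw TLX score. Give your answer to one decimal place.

35.7

Sum of ratings = 21 + 35 + 7 + 12 + 90 + 49 = 214.
RTLX = 214 / 6 = 35.6667 ≈ 35.7.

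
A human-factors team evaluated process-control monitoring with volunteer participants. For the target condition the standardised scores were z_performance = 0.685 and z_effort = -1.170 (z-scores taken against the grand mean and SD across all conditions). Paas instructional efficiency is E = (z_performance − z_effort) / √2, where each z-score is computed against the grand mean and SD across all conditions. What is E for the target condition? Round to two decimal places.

1.31

z_P − z_E = 0.685 − (-1.170) = 1.8550.
E = 1.8550 / √2 = 1.8550 / 1.41421 = 1.3117 ≈ 1.31.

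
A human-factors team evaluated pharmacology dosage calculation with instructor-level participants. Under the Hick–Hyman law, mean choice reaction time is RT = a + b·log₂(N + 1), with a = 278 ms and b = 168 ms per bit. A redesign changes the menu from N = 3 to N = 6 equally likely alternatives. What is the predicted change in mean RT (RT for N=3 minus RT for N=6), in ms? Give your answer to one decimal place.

-135.6

RT(3) = 278 + 168·log₂(4) = 278 + 168·2.0000 = 614.0000 ms.
RT(6) = 278 + 168·log₂(7) = 278 + 168·2.8074 = 749.6432 ms.
Difference = 614.0000 − 749.6432 = -135.6432 ≈ -135.6 ms.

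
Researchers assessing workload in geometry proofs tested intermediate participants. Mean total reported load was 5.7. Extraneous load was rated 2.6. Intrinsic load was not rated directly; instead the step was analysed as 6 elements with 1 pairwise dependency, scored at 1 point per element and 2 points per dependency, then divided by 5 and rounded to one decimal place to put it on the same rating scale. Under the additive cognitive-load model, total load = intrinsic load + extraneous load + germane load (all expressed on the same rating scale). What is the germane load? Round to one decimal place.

1.5

Intrinsic (element-interactivity): (6 × 1 + 1 × 2) / 5 = 8 / 5 = 1.6000 → 1.6.
germane load = total − intrinsic − extraneous
             = 5.7 − 1.6 − 2.6 = 1.5.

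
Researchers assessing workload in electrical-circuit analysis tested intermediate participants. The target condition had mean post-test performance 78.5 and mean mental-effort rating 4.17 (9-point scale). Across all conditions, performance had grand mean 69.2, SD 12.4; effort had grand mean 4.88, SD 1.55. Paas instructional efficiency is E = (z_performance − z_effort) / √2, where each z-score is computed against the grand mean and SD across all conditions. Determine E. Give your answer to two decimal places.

0.85

z_performance = (78.5 − 69.2) / 12.4 = 9.3000 / 12.4 = 0.7500.
z_effort = (4.17 − 4.88) / 1.55 = -0.7100 / 1.55 = -0.4581.
z_P − z_E = 0.7500 − (-0.4581) = 1.2081.
E = 1.2081 / √2 = 1.2081 / 1.41421 = 0.8543 ≈ 0.85.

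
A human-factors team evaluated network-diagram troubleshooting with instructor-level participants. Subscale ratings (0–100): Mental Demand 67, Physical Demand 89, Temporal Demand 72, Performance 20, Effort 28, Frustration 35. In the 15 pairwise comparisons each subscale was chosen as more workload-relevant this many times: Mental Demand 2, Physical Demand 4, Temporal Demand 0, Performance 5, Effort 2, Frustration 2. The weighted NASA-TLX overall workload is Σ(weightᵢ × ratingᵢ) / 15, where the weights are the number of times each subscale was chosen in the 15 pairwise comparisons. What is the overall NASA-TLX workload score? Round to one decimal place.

47.7

The tallies are the weights (they sum to 15).
Weighted sum = 2·67 + 4·89 + 0·72 + 5·20 + 2·28 + 2·35
            = 134 + 356 + 0 + 100 + 56 + 70 = 716.
Overall workload = 716 / 15 = 47.7333 ≈ 47.7.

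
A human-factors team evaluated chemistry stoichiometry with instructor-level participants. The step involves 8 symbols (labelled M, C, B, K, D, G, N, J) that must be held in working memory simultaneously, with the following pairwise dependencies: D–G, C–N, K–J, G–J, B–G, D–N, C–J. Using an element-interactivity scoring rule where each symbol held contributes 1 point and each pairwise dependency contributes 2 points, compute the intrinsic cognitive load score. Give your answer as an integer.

22

Count of symbols held simultaneously: 8.
Count of pairwise dependencies listed: 7.
Element contribution: 8 × 1 = 8.
Interaction contribution: 7 × 2 = 14.
Intrinsic load = 8 + 14 = 22.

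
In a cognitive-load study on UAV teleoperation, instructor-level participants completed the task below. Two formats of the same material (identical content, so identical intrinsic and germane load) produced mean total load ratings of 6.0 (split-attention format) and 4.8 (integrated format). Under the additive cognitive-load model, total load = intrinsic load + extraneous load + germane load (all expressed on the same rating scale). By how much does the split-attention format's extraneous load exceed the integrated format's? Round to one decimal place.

Intrinsic and germane load are equal across formats, so the difference in total load equals the difference in extraneous load.
Extraneous-load difference = 6.0 − 4.8 = 1.2.

1.2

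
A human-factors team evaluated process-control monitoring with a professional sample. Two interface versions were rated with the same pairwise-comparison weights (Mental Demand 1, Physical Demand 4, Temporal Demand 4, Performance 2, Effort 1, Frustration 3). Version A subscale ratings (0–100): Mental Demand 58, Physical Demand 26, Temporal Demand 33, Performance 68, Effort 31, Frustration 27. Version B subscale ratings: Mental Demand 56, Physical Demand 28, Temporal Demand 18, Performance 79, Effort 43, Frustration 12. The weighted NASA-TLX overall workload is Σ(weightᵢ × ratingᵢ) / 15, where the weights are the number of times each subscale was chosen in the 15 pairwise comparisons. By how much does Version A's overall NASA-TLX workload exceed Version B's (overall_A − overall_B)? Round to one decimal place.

Version A weighted sum = 1·58 + 4·26 + 4·33 + 2·68 + 1·31 + 3·27 = 58 + 104 + 132 + 136 + 31 + 81 = 542; overall_A = 542/15 = 36.1333.
Version B weighted sum = 1·56 + 4·28 + 4·18 + 2·79 + 1·43 + 3·12 = 56 + 112 + 72 + 158 + 43 + 36 = 477; overall_B = 477/15 = 31.8000.
Difference = 36.1333 − 31.8000 = 4.3333 ≈ 4.3.

4.3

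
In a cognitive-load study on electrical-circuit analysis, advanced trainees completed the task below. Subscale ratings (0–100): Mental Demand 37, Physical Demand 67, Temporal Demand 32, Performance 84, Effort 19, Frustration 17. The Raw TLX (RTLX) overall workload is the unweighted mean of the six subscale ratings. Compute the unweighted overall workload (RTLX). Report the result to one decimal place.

Sum of ratings = 37 + 67 + 32 + 84 + 19 + 17 = 256.
RTLX = 256 / 6 = 42.6667 ≈ 42.7.

42.7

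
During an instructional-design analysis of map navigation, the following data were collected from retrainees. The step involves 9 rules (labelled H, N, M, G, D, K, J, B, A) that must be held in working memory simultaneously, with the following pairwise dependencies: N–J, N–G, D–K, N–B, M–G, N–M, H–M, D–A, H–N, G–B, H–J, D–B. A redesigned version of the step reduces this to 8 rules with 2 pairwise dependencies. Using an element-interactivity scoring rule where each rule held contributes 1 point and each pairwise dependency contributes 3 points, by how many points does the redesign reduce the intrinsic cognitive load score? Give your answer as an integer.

31

Original: 9 × 1 + 12 × 3 = 9 + 36 = 45.
Redesigned: 8 × 1 + 2 × 3 = 8 + 6 = 14.
Reduction = 45 − 14 = 31.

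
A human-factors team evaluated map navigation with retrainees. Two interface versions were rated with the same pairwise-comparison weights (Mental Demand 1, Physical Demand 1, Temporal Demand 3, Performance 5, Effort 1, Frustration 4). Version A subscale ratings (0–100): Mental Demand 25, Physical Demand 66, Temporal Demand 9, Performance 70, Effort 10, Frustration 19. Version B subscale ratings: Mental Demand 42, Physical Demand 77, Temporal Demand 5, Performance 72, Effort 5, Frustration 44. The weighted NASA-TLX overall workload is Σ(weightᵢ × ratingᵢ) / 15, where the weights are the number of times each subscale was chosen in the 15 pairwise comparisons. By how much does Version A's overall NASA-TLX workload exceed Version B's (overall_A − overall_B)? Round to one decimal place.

Version A weighted sum = 1·25 + 1·66 + 3·9 + 5·70 + 1·10 + 4·19 = 25 + 66 + 27 + 350 + 10 + 76 = 554; overall_A = 554/15 = 36.9333.
Version B weighted sum = 1·42 + 1·77 + 3·5 + 5·72 + 1·5 + 4·44 = 42 + 77 + 15 + 360 + 5 + 176 = 675; overall_B = 675/15 = 45.0000.
Difference = 36.9333 − 45.0000 = -8.0667 ≈ -8.1.

-8.1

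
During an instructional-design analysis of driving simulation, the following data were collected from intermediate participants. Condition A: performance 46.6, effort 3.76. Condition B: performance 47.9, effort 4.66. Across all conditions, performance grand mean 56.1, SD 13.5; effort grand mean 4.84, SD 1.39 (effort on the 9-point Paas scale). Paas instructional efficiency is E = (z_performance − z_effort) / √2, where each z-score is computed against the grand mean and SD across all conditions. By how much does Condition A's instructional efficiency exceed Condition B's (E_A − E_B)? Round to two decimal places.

Condition A: z_P = (46.6 − 56.1)/13.5 = -0.7037; z_E = (3.76 − 4.84)/1.39 = -0.7770; E_A = (-0.7037 − (-0.7770))/√2 = 0.0518.
Condition B: z_P = (47.9 − 56.1)/13.5 = -0.6074; z_E = (4.66 − 4.84)/1.39 = -0.1295; E_B = (-0.6074 − (-0.1295))/√2 = -0.3379.
E_A − E_B = 0.0518 − (-0.3379) = 0.3897 ≈ 0.39.

0.39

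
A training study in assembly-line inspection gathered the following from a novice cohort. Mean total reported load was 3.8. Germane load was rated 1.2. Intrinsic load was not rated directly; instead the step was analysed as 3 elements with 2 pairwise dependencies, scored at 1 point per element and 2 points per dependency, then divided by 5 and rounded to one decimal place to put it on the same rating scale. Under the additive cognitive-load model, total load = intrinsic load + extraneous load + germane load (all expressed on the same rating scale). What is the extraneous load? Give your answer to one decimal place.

1.2

Intrinsic (element-interactivity): (3 × 1 + 2 × 2) / 5 = 7 / 5 = 1.4000 → 1.4.
extraneous load = total − intrinsic − germane
             = 3.8 − 1.4 − 1.2 = 1.2.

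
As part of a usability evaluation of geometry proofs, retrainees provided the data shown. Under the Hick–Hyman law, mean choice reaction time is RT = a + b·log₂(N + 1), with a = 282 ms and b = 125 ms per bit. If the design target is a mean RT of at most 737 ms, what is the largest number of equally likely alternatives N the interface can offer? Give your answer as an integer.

Set 282 + 125·log₂(N + 1) ≤ 737.
log₂(N + 1) ≤ (737 − 282) / 125 = 3.6400.
N + 1 ≤ 2^3.6400 = 12.4666.
N ≤ 11.4666, so the largest integer N is 11.

11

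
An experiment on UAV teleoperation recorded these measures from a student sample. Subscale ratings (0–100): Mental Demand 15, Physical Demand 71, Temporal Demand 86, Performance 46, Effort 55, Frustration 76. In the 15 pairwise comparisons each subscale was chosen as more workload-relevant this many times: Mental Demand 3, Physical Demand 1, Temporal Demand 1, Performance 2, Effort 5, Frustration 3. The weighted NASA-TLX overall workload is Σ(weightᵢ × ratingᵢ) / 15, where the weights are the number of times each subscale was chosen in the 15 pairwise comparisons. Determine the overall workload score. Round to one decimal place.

The tallies are the weights (they sum to 15).
Weighted sum = 3·15 + 1·71 + 1·86 + 2·46 + 5·55 + 3·76
            = 45 + 71 + 86 + 92 + 275 + 228 = 797.
Overall workload = 797 / 15 = 53.1333 ≈ 53.1.

53.1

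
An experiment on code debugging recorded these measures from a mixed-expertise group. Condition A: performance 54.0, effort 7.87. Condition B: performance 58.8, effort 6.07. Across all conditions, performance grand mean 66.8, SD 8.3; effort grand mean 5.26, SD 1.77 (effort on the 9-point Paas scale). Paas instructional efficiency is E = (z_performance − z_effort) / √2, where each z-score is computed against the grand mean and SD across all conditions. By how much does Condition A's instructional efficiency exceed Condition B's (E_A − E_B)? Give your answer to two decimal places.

Condition A: z_P = (54.0 − 66.8)/8.3 = -1.5422; z_E = (7.87 − 5.26)/1.77 = 1.4746; E_A = (-1.5422 − 1.4746)/√2 = -2.1332.
Condition B: z_P = (58.8 − 66.8)/8.3 = -0.9639; z_E = (6.07 − 5.26)/1.77 = 0.4576; E_B = (-0.9639 − 0.4576)/√2 = -1.0052.
E_A − E_B = -2.1332 − (-1.0052) = -1.1280 ≈ -1.13.

-1.13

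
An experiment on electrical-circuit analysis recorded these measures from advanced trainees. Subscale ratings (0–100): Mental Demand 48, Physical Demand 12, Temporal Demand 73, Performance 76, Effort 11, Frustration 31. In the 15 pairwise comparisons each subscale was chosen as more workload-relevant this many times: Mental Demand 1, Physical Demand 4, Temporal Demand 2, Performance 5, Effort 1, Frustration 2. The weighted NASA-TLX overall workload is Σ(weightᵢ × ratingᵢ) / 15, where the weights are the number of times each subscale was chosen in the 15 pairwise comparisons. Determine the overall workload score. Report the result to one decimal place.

46.3

The tallies are the weights (they sum to 15).
Weighted sum = 1·48 + 4·12 + 2·73 + 5·76 + 1·11 + 2·31
            = 48 + 48 + 146 + 380 + 11 + 62 = 695.
Overall workload = 695 / 15 = 46.3333 ≈ 46.3.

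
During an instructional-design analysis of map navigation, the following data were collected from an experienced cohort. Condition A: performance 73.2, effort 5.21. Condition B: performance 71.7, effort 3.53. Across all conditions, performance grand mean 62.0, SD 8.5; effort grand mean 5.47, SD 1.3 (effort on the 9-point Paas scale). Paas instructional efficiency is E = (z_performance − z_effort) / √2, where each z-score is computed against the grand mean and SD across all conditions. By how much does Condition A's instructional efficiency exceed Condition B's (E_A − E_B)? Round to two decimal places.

-0.79

Condition A: z_P = (73.2 − 62.0)/8.5 = 1.3176; z_E = (5.21 − 5.47)/1.3 = -0.2000; E_A = (1.3176 − (-0.2000))/√2 = 1.0731.
Condition B: z_P = (71.7 − 62.0)/8.5 = 1.1412; z_E = (3.53 − 5.47)/1.3 = -1.4923; E_B = (1.1412 − (-1.4923))/√2 = 1.8622.
E_A − E_B = 1.0731 − 1.8622 = -0.7891 ≈ -0.79.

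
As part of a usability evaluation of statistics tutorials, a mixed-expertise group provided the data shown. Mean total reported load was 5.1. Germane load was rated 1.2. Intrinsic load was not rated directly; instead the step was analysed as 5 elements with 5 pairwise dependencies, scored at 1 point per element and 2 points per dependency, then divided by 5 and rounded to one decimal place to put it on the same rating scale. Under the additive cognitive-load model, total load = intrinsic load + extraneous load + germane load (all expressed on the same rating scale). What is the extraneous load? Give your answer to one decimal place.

0.9

Intrinsic (element-interactivity): (5 × 1 + 5 × 2) / 5 = 15 / 5 = 3.0000 → 3.0.
extraneous load = total − intrinsic − germane
             = 5.1 − 3.0 − 1.2 = 0.9.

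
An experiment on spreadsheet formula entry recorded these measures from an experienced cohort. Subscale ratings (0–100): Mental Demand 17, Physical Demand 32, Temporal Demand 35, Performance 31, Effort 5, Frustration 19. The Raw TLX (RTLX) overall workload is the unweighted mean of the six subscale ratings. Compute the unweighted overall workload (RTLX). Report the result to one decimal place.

23.2

Sum of ratings = 17 + 32 + 35 + 31 + 5 + 19 = 139.
RTLX = 139 / 6 = 23.1667 ≈ 23.2.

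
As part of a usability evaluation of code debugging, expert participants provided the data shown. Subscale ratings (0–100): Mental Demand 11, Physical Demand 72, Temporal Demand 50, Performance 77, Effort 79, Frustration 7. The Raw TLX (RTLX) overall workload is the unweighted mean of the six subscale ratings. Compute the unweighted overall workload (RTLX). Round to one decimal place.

49.3

Sum of ratings = 11 + 72 + 50 + 77 + 79 + 7 = 296.
RTLX = 296 / 6 = 49.3333 ≈ 49.3.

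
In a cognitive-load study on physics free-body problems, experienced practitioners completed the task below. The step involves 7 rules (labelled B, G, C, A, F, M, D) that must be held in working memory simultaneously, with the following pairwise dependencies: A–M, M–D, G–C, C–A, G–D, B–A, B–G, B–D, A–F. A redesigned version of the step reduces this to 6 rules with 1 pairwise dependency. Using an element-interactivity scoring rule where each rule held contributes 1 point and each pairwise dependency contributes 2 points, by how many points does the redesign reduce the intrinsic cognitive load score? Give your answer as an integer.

17

Original: 7 × 1 + 9 × 2 = 7 + 18 = 25.
Redesigned: 6 × 1 + 1 × 2 = 6 + 2 = 8.
Reduction = 25 − 8 = 17.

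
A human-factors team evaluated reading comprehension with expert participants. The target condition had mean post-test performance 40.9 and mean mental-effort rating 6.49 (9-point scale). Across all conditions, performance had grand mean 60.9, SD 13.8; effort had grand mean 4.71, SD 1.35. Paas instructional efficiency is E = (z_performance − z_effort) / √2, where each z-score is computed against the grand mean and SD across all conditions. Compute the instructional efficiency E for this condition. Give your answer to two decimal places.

-1.96

z_performance = (40.9 − 60.9) / 13.8 = -20.0000 / 13.8 = -1.4493.
z_effort = (6.49 − 4.71) / 1.35 = 1.7800 / 1.35 = 1.3185.
z_P − z_E = -1.4493 − 1.3185 = -2.7678.
E = -2.7678 / √2 = -2.7678 / 1.41421 = -1.9571 ≈ -1.96.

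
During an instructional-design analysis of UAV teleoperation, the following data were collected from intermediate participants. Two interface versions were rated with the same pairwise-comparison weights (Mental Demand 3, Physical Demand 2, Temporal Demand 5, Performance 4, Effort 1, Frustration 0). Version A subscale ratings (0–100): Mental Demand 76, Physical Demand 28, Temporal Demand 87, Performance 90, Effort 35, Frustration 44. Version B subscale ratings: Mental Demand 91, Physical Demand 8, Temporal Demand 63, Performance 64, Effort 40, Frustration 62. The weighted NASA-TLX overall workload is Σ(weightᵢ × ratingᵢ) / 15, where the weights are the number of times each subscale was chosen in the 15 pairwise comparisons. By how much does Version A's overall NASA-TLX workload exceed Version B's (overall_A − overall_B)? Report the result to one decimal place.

14.3

Version A weighted sum = 3·76 + 2·28 + 5·87 + 4·90 + 1·35 + 0·44 = 228 + 56 + 435 + 360 + 35 + 0 = 1114; overall_A = 1114/15 = 74.2667.
Version B weighted sum = 3·91 + 2·8 + 5·63 + 4·64 + 1·40 + 0·62 = 273 + 16 + 315 + 256 + 40 + 0 = 900; overall_B = 900/15 = 60.0000.
Difference = 74.2667 − 60.0000 = 14.2667 ≈ 14.3.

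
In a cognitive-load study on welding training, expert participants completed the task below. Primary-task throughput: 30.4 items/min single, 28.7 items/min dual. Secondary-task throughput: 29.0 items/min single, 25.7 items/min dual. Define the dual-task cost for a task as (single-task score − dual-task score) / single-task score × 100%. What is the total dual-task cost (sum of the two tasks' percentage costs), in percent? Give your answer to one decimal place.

Primary cost = (30.4 − 28.7) / 30.4 × 100% = 5.5921%.
Secondary cost = (29.0 − 25.7) / 29.0 × 100% = 11.3793%.
Total = 5.5921% + 11.3793% = 16.9714% ≈ 17.0%.

17.0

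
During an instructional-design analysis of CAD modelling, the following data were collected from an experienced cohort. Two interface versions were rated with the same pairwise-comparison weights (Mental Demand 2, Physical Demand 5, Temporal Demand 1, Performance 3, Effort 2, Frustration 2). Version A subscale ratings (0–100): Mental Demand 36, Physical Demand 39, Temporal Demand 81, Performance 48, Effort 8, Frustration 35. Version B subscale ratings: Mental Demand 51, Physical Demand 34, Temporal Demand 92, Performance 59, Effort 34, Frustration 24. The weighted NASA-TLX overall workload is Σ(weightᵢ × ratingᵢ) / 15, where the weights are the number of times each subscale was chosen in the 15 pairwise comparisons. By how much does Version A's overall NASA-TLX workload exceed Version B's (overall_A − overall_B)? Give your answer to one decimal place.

-5.3

Version A weighted sum = 2·36 + 5·39 + 1·81 + 3·48 + 2·8 + 2·35 = 72 + 195 + 81 + 144 + 16 + 70 = 578; overall_A = 578/15 = 38.5333.
Version B weighted sum = 2·51 + 5·34 + 1·92 + 3·59 + 2·34 + 2·24 = 102 + 170 + 92 + 177 + 68 + 48 = 657; overall_B = 657/15 = 43.8000.
Difference = 38.5333 − 43.8000 = -5.2667 ≈ -5.3.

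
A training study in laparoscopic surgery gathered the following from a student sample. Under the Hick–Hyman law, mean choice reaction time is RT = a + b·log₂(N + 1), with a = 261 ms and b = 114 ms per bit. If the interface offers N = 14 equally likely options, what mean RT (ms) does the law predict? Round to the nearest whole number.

706

log₂(14 + 1) = log₂(15) = 3.9069.
RT = 261 + 114 × 3.9069 = 261 + 445.3866 = 706.3866 ms.
≈ 706 ms.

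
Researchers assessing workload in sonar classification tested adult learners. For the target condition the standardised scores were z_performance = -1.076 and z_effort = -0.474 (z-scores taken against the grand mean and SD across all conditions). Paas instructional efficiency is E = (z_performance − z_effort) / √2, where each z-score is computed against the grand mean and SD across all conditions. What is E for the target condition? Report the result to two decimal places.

z_P − z_E = -1.076 − (-0.474) = -0.6020.
E = -0.6020 / √2 = -0.6020 / 1.41421 = -0.4257 ≈ -0.43.

-0.43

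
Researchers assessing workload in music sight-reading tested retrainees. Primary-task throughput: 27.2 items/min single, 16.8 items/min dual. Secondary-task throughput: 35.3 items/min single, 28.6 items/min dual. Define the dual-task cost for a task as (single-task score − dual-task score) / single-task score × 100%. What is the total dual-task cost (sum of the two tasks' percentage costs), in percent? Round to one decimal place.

57.2

Primary cost = (27.2 − 16.8) / 27.2 × 100% = 38.2353%.
Secondary cost = (35.3 − 28.6) / 35.3 × 100% = 18.9802%.
Total = 38.2353% + 18.9802% = 57.2155% ≈ 57.2%.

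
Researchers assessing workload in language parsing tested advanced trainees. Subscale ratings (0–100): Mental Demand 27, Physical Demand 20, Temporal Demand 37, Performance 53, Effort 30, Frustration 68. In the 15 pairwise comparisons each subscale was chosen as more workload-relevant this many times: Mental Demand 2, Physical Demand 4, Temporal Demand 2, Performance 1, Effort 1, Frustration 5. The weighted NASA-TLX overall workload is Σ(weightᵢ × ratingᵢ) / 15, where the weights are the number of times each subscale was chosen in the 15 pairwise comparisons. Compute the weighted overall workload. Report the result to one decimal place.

The tallies are the weights (they sum to 15).
Weighted sum = 2·27 + 4·20 + 2·37 + 1·53 + 1·30 + 5·68
            = 54 + 80 + 74 + 53 + 30 + 340 = 631.
Overall workload = 631 / 15 = 42.0667 ≈ 42.1.

42.1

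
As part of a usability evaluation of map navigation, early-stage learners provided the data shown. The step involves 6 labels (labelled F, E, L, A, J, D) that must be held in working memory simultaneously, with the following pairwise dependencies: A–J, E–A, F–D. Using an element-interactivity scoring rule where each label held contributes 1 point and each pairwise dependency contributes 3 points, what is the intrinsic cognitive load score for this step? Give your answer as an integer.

15

Count of labels held simultaneously: 6.
Count of pairwise dependencies listed: 3.
Element contribution: 6 × 1 = 6.
Interaction contribution: 3 × 3 = 9.
Intrinsic load = 6 + 9 = 15.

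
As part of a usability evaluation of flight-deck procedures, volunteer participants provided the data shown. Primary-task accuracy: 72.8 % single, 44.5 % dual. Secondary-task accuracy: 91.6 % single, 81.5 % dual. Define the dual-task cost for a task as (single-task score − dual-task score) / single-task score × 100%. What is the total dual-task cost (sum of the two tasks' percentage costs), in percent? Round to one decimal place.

Primary cost = (72.8 − 44.5) / 72.8 × 100% = 38.8736%.
Secondary cost = (91.6 − 81.5) / 91.6 × 100% = 11.0262%.
Total = 38.8736% + 11.0262% = 49.8998% ≈ 49.9%.

49.9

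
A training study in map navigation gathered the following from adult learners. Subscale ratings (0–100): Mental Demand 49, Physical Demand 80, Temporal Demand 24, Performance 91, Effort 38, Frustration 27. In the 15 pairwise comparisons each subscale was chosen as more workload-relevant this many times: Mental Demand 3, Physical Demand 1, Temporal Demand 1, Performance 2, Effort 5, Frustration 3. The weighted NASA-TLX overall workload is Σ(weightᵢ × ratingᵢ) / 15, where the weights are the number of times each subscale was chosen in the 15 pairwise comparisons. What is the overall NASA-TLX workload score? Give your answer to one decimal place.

The tallies are the weights (they sum to 15).
Weighted sum = 3·49 + 1·80 + 1·24 + 2·91 + 5·38 + 3·27
            = 147 + 80 + 24 + 182 + 190 + 81 = 704.
Overall workload = 704 / 15 = 46.9333 ≈ 46.9.

46.9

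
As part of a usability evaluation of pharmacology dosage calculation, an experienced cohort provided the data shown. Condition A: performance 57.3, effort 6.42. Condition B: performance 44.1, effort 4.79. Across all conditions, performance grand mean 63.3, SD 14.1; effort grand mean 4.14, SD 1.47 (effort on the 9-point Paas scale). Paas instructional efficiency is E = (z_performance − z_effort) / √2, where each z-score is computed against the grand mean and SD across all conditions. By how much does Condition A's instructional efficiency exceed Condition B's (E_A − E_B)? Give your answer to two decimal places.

-0.12

Condition A: z_P = (57.3 − 63.3)/14.1 = -0.4255; z_E = (6.42 − 4.14)/1.47 = 1.5510; E_A = (-0.4255 − 1.5510)/√2 = -1.3976.
Condition B: z_P = (44.1 − 63.3)/14.1 = -1.3617; z_E = (4.79 − 4.14)/1.47 = 0.4422; E_B = (-1.3617 − 0.4422)/√2 = -1.2755.
E_A − E_B = -1.3976 − (-1.2755) = -0.1221 ≈ -0.12.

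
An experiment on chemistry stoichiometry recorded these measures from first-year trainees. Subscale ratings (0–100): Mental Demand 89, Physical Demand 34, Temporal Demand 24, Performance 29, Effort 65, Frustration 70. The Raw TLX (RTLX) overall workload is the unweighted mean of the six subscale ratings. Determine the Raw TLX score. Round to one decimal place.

51.8

Sum of ratings = 89 + 34 + 24 + 29 + 65 + 70 = 311.
RTLX = 311 / 6 = 51.8333 ≈ 51.8.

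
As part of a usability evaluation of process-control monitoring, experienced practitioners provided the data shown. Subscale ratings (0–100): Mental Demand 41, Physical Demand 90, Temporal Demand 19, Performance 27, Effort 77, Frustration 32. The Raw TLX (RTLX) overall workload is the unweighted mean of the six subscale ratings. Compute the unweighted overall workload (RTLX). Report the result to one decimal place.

Sum of ratings = 41 + 90 + 19 + 27 + 77 + 32 = 286.
RTLX = 286 / 6 = 47.6667 ≈ 47.7.

47.7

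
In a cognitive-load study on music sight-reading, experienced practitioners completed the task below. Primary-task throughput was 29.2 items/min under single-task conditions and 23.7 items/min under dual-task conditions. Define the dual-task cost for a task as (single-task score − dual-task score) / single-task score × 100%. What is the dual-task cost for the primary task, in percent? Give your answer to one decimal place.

18.8

Cost = (29.2 − 23.7) / 29.2 × 100%
     = 5.5000 / 29.2 × 100% = 18.8356%.
≈ 18.8%.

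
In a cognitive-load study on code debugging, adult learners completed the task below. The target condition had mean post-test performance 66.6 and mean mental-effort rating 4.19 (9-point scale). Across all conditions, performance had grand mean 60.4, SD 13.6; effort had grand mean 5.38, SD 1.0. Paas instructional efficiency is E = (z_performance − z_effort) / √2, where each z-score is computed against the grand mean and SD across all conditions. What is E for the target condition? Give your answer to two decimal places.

z_performance = (66.6 − 60.4) / 13.6 = 6.2000 / 13.6 = 0.4559.
z_effort = (4.19 − 5.38) / 1.0 = -1.1900 / 1.0 = -1.1900.
z_P − z_E = 0.4559 − (-1.1900) = 1.6459.
E = 1.6459 / √2 = 1.6459 / 1.41421 = 1.1638 ≈ 1.16.

1.16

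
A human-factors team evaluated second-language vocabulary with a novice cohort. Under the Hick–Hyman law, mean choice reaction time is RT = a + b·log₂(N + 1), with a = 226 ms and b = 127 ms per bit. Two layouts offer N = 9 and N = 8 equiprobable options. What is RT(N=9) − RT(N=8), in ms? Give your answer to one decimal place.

19.3

RT(9) = 226 + 127·log₂(10) = 226 + 127·3.3219 = 647.8813 ms.
RT(8) = 226 + 127·log₂(9) = 226 + 127·3.1699 = 628.5773 ms.
Difference = 647.8813 − 628.5773 = 19.3040 ≈ 19.3 ms.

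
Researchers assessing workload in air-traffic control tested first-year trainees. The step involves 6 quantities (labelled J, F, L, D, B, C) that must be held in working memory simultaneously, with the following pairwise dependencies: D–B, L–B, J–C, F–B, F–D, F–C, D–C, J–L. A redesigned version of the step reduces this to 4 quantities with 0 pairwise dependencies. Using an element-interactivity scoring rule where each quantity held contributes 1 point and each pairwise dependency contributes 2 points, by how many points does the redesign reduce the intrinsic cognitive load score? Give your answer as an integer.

18

Original: 6 × 1 + 8 × 2 = 6 + 16 = 22.
Redesigned: 4 × 1 + 0 × 2 = 4 + 0 = 4.
Reduction = 22 − 4 = 18.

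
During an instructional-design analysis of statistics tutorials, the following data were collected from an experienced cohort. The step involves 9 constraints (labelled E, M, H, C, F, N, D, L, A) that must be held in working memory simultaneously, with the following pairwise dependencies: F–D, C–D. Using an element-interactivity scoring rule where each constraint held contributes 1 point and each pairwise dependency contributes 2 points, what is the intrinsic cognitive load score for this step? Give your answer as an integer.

Count of constraints held simultaneously: 9.
Count of pairwise dependencies listed: 2.
Element contribution: 9 × 1 = 9.
Interaction contribution: 2 × 2 = 4.
Intrinsic load = 9 + 4 = 13.

13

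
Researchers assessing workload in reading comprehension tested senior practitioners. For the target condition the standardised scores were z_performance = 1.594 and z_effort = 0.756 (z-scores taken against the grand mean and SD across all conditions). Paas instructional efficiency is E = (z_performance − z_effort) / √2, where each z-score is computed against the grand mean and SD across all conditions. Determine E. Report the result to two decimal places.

0.59

z_P − z_E = 1.594 − 0.756 = 0.8380.
E = 0.8380 / √2 = 0.8380 / 1.41421 = 0.5926 ≈ 0.59.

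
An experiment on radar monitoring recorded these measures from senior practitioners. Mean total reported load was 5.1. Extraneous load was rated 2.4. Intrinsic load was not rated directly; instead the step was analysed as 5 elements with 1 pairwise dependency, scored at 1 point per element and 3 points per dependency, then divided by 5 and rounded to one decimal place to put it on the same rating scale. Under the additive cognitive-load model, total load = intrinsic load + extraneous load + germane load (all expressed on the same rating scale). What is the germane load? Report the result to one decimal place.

1.1

Intrinsic (element-interactivity): (5 × 1 + 1 × 3) / 5 = 8 / 5 = 1.6000 → 1.6.
germane load = total − intrinsic − extraneous
             = 5.1 − 1.6 − 2.4 = 1.1.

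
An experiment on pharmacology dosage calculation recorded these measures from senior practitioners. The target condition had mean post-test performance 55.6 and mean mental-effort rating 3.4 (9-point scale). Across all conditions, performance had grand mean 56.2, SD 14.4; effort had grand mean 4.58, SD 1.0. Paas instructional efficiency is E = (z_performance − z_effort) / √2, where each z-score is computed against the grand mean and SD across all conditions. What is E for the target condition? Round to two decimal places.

z_performance = (55.6 − 56.2) / 14.4 = -0.6000 / 14.4 = -0.0417.
z_effort = (3.4 − 4.58) / 1.0 = -1.1800 / 1.0 = -1.1800.
z_P − z_E = -0.0417 − (-1.1800) = 1.1383.
E = 1.1383 / √2 = 1.1383 / 1.41421 = 0.8049 ≈ 0.80.

0.80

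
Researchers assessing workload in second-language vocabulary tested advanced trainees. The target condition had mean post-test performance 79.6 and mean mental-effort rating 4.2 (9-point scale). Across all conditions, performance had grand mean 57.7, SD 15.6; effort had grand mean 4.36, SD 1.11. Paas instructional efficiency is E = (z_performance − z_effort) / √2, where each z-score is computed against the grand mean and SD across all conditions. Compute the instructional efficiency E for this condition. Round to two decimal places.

1.09

z_performance = (79.6 − 57.7) / 15.6 = 21.9000 / 15.6 = 1.4038.
z_effort = (4.2 − 4.36) / 1.11 = -0.1600 / 1.11 = -0.1441.
z_P − z_E = 1.4038 − (-0.1441) = 1.5479.
E = 1.5479 / √2 = 1.5479 / 1.41421 = 1.0945 ≈ 1.09.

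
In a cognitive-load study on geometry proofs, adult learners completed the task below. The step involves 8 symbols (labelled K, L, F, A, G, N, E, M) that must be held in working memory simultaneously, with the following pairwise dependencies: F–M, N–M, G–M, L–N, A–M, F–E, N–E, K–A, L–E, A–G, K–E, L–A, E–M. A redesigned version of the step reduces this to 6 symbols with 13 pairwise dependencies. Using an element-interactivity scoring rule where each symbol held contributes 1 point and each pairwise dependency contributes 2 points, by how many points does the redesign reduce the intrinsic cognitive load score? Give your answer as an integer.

2

Original: 8 × 1 + 13 × 2 = 8 + 26 = 34.
Redesigned: 6 × 1 + 13 × 2 = 6 + 26 = 32.
Reduction = 34 − 32 = 2.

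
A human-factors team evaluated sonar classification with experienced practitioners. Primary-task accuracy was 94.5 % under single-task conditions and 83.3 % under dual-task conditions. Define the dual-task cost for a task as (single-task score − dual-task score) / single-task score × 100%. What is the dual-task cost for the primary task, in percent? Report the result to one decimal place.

11.9

Cost = (94.5 − 83.3) / 94.5 × 100%
     = 11.2000 / 94.5 × 100% = 11.8519%.
≈ 11.9%.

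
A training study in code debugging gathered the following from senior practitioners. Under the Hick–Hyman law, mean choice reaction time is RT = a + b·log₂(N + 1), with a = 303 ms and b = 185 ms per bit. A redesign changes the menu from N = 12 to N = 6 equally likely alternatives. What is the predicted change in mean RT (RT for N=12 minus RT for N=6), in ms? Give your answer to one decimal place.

RT(12) = 303 + 185·log₂(13) = 303 + 185·3.7004 = 987.5740 ms.
RT(6) = 303 + 185·log₂(7) = 303 + 185·2.8074 = 822.3690 ms.
Difference = 987.5740 − 822.3690 = 165.2050 ≈ 165.2 ms.

165.2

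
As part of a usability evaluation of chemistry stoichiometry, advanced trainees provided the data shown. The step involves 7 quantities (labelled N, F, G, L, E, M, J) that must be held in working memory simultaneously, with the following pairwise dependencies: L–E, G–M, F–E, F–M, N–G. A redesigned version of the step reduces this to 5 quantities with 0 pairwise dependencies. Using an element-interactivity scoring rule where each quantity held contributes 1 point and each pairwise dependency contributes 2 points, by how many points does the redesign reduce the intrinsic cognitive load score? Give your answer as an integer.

12

Original: 7 × 1 + 5 × 2 = 7 + 10 = 17.
Redesigned: 5 × 1 + 0 × 2 = 5 + 0 = 5.
Reduction = 17 − 5 = 12.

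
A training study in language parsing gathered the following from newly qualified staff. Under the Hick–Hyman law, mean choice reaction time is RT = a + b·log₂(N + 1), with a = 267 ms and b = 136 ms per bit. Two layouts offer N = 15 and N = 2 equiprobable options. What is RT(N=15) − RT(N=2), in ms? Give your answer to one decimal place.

328.4

RT(15) = 267 + 136·log₂(16) = 267 + 136·4.0000 = 811.0000 ms.
RT(2) = 267 + 136·log₂(3) = 267 + 136·1.5850 = 482.5600 ms.
Difference = 811.0000 − 482.5600 = 328.4400 ≈ 328.4 ms.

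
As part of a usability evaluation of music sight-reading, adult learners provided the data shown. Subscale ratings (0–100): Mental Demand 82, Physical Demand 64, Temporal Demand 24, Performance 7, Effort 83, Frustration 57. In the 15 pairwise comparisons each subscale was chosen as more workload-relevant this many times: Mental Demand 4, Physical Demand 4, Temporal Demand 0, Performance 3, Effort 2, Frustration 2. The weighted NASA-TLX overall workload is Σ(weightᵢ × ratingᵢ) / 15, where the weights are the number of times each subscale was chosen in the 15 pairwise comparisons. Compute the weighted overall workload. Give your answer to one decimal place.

59.0

The tallies are the weights (they sum to 15).
Weighted sum = 4·82 + 4·64 + 0·24 + 3·7 + 2·83 + 2·57
            = 328 + 256 + 0 + 21 + 166 + 114 = 885.
Overall workload = 885 / 15 = 59.0000 ≈ 59.0.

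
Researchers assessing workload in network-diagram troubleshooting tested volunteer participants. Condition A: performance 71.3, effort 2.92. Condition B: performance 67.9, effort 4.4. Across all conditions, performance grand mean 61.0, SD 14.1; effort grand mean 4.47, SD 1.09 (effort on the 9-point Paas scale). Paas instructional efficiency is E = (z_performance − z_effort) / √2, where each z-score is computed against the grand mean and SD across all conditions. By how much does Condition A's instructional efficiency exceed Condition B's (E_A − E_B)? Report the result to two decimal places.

1.13

Condition A: z_P = (71.3 − 61.0)/14.1 = 0.7305; z_E = (2.92 − 4.47)/1.09 = -1.4220; E_A = (0.7305 − (-1.4220))/√2 = 1.5220.
Condition B: z_P = (67.9 − 61.0)/14.1 = 0.4894; z_E = (4.4 − 4.47)/1.09 = -0.0642; E_B = (0.4894 − (-0.0642))/√2 = 0.3915.
E_A − E_B = 1.5220 − 0.3915 = 1.1305 ≈ 1.13.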